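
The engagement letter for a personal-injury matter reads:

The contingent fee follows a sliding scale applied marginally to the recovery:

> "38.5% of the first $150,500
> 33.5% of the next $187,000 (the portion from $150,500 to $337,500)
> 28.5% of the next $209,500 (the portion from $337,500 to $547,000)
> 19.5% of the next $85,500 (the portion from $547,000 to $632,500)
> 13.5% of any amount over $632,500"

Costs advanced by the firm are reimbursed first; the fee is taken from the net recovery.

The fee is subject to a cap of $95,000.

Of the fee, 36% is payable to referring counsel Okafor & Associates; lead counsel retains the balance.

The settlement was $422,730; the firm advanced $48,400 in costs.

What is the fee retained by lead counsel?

Fee base (net of costs): $422,730 − $48,400 = $374,330
First $150,500 at 38.5% = $57,942.50
Next $187,000 at 33.5% = $62,645.00
Remaining $36,830 at 28.5% = $10,496.55
Fee: $57,942.50 + $62,645.00 + $10,496.55 = $131,084.05
$131,084.05 exceeds the $95,000 cap, so the fee is capped at $95,000.00.
Referral share: 36% of $95,000.00 = $34,200.00; lead counsel retains $95,000.00 − $34,200.00 = $60,800.00.

$60,800.00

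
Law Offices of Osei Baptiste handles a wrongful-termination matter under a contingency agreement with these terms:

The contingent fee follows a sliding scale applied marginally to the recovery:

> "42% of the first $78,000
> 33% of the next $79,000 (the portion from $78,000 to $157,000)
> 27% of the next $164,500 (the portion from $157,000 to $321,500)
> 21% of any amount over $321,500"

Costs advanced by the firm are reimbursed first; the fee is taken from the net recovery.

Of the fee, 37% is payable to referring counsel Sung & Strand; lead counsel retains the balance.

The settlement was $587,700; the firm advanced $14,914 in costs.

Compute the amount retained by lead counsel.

$98,289.49

Fee base (net of costs): $587,700 − $14,914 = $572,786
First $78,000 at 42% = $32,760.00
Next $79,000 at 33% = $26,070.00
Next $164,500 at 27% = $44,415.00
Remaining $251,286 at 21% = $52,770.06
Fee: $32,760.00 + $26,070.00 + $44,415.00 + $52,770.06 = $156,015.06
Referral share: 37% of $156,015.06 = $57,725.57; lead counsel retains $156,015.06 − $57,725.57 = $98,289.49.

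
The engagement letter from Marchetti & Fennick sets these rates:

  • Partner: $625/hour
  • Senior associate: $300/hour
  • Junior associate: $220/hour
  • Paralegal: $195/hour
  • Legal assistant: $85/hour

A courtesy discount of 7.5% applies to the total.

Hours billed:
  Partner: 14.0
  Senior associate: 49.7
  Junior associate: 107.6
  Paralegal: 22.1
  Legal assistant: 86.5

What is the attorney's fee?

Partner: 14.0 × $625 = $8,750.00
Senior associate: 49.7 × $300 = $14,910.00
Junior associate: 107.6 × $220 = $23,672.00
Paralegal: 22.1 × $195 = $4,309.50
Legal assistant: 86.5 × $85 = $7,352.50
Subtotal: $58,994.00
Less 7.5% discount: −$4,424.55
Total: $58,994.00 − $4,424.55 = $54,569.45

$54,569.45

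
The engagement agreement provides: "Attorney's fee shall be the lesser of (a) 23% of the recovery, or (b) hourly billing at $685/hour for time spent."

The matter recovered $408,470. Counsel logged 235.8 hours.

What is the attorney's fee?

(a) 23% of $408,470 = $93,948.10
(b) 235.8 × $685 = $161,523.00
The lesser is (a): $93,948.10.

$93,948.10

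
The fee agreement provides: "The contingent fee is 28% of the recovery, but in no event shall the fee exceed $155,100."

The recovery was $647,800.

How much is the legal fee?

28% of $647,800 = $181,384.00
That exceeds the $155,100 cap, so the fee is capped at $155,100.

$155,100.00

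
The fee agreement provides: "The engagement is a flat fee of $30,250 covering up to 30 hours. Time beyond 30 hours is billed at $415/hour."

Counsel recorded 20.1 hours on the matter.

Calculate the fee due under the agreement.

$30,250.00

20.1 hours is within the 30-hour scope; only the flat fee applies.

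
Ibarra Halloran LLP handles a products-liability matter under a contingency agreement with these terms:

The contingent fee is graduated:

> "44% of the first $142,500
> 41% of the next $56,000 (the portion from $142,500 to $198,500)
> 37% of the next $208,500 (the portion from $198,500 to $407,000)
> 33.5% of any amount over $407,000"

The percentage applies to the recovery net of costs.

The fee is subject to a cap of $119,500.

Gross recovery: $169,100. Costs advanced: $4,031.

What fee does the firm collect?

Fee base (net of costs): $169,100 − $4,031 = $165,069
First $142,500 at 44% = $62,700.00
Remaining $22,569 at 41% = $9,253.29
Fee: $62,700.00 + $9,253.29 = $71,953.29
$71,953.29 is under the $119,500 cap.

$71,953.29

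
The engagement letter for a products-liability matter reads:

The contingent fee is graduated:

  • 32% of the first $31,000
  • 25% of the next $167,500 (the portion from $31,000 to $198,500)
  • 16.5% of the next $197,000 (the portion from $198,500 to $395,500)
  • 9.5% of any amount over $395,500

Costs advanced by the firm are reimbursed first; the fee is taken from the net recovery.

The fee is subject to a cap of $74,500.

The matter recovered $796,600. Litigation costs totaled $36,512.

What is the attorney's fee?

$74,500.00

Fee base (net of costs): $796,600 − $36,512 = $760,088
First $31,000 at 32% = $9,920.00
Next $167,500 at 25% = $41,875.00
Next $197,000 at 16.5% = $32,505.00
Remaining $364,588 at 9.5% = $34,635.86
Fee: $9,920.00 + $41,875.00 + $32,505.00 + $34,635.86 = $118,935.86
$118,935.86 exceeds the $74,500 cap, so the fee is capped at $74,500.00.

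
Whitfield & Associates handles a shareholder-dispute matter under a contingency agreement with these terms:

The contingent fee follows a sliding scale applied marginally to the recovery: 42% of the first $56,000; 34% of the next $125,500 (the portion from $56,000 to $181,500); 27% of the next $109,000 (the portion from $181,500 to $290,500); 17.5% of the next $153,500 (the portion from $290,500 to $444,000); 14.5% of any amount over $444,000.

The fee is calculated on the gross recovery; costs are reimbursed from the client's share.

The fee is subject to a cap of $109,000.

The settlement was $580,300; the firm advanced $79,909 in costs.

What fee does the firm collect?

$109,000.00

Fee base is the gross recovery, $580,300; costs are reimbursed separately.
First $56,000 at 42% = $23,520.00
Next $125,500 at 34% = $42,670.00
Next $109,000 at 27% = $29,430.00
Next $153,500 at 17.5% = $26,862.50
Remaining $136,300 at 14.5% = $19,763.50
Fee: $23,520.00 + $42,670.00 + $29,430.00 + $26,862.50 + $19,763.50 = $142,246.00
$142,246.00 exceeds the $109,000 cap, so the fee is capped at $109,000.00.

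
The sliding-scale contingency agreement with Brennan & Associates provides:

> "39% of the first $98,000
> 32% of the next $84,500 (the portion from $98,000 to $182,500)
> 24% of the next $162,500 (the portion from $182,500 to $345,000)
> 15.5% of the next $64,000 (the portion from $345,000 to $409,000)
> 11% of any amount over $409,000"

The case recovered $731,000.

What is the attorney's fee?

$149,600.00

First $98,000 at 39% = $38,220.00
Next $84,500 at 32% = $27,040.00
Next $162,500 at 24% = $39,000.00
Next $64,000 at 15.5% = $9,920.00
Remaining $322,000 at 11% = $35,420.00
Fee: $38,220.00 + $27,040.00 + $39,000.00 + $9,920.00 + $35,420.00 = $149,600.00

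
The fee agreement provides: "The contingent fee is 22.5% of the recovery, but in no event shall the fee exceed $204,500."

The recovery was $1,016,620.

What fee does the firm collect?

$204,500.00

22.5% of $1,016,620 = $228,739.50
That exceeds the $204,500 cap, so the fee is capped at $204,500.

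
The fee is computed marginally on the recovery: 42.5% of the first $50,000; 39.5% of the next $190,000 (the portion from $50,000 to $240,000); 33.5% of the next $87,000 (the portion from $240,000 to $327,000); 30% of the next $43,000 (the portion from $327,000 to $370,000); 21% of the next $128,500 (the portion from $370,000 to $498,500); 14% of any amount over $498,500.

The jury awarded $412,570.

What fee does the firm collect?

$147,284.70

First $50,000 at 42.5% = $21,250.00
Next $190,000 at 39.5% = $75,050.00
Next $87,000 at 33.5% = $29,145.00
Next $43,000 at 30% = $12,900.00
Remaining $42,570 at 21% = $8,939.70
Fee: $21,250.00 + $75,050.00 + $29,145.00 + $12,900.00 + $8,939.70 = $147,284.70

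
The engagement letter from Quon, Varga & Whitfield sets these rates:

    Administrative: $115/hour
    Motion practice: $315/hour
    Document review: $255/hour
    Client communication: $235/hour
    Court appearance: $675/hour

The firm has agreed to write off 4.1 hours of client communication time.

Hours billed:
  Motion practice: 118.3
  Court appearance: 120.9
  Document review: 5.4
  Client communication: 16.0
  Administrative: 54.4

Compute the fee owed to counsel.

$129,301.50

Administrative: 54.4 × $115 = $6,256.00
Motion practice: 118.3 × $315 = $37,264.50
Document review: 5.4 × $255 = $1,377.00
Client communication: 16.0 × $235 = $3,760.00
Court appearance: 120.9 × $675 = $81,607.50
Subtotal: $130,265.00
Write-off: 4.1 × $235 = $963.50
Total: $130,265.00 − $963.50 = $129,301.50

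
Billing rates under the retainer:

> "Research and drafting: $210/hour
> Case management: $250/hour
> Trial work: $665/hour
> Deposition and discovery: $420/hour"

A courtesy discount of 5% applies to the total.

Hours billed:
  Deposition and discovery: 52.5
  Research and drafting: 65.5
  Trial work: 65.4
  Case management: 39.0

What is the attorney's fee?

Research and drafting: 65.5 × $210 = $13,755.00
Case management: 39.0 × $250 = $9,750.00
Trial work: 65.4 × $665 = $43,491.00
Deposition and discovery: 52.5 × $420 = $22,050.00
Subtotal: $89,046.00
Less 5% discount: −$4,452.30
Total: $89,046.00 − $4,452.30 = $84,593.70

$84,593.70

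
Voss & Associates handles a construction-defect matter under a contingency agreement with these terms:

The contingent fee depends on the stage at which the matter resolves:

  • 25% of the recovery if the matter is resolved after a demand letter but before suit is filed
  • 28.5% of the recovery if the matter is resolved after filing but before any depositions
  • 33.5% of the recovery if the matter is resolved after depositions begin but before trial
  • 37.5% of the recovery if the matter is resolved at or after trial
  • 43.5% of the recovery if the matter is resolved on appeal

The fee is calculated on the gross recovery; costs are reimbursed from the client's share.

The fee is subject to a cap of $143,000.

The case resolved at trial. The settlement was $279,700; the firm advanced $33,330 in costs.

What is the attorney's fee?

Fee base is the gross recovery, $279,700; costs are reimbursed separately.
The matter resolved at trial, so the 37.5% rate applies.
$279,700 × 37.5% = $104,887.50
$104,887.50 is under the $143,000 cap.

$104,887.50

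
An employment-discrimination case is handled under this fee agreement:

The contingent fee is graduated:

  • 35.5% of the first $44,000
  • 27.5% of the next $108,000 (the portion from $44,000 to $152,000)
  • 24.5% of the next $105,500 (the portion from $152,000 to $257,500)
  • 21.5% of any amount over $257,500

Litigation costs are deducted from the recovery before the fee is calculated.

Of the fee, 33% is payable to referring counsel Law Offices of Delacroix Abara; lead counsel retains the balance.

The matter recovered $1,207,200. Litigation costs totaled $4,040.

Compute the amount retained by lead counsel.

Fee base (net of costs): $1,207,200 − $4,040 = $1,203,160
First $44,000 at 35.5% = $15,620.00
Next $108,000 at 27.5% = $29,700.00
Next $105,500 at 24.5% = $25,847.50
Remaining $945,660 at 21.5% = $203,316.90
Fee: $15,620.00 + $29,700.00 + $25,847.50 + $203,316.90 = $274,484.40
Referral share: 33% of $274,484.40 = $90,579.85; lead counsel retains $274,484.40 − $90,579.85 = $183,904.55.

$183,904.55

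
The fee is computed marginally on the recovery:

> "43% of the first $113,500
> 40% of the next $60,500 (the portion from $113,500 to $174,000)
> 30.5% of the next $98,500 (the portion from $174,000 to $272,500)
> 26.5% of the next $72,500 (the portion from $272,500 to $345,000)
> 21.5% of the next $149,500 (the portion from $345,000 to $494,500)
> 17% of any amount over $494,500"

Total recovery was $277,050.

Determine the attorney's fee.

First $113,500 at 43% = $48,805.00
Next $60,500 at 40% = $24,200.00
Next $98,500 at 30.5% = $30,042.50
Remaining $4,550 at 26.5% = $1,205.75
Fee: $48,805.00 + $24,200.00 + $30,042.50 + $1,205.75 = $104,253.25

$104,253.25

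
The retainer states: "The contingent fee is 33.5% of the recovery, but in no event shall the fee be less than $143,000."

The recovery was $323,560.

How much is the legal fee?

33.5% of $323,560 = $108,392.60
That is below the $143,000 minimum, so the minimum applies.

$143,000.00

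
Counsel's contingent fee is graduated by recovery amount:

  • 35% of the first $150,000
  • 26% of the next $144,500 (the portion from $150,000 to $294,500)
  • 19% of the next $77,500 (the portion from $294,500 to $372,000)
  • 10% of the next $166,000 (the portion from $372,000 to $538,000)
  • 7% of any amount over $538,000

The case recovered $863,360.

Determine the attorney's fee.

$144,170.20

First $150,000 at 35% = $52,500.00
Next $144,500 at 26% = $37,570.00
Next $77,500 at 19% = $14,725.00
Next $166,000 at 10% = $16,600.00
Remaining $325,360 at 7% = $22,775.20
Fee: $52,500.00 + $37,570.00 + $14,725.00 + $16,600.00 + $22,775.20 = $144,170.20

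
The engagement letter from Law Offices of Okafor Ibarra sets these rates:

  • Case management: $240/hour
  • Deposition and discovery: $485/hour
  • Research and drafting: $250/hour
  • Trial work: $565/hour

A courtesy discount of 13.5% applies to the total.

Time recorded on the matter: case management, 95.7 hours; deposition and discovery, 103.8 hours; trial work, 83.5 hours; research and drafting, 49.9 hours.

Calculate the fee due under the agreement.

Case management: 95.7 × $240 = $22,968.00
Deposition and discovery: 103.8 × $485 = $50,343.00
Research and drafting: 49.9 × $250 = $12,475.00
Trial work: 83.5 × $565 = $47,177.50
Subtotal: $132,963.50
Less 13.5% discount: −$17,950.07
Total: $132,963.50 − $17,950.07 = $115,013.43

$115,013.43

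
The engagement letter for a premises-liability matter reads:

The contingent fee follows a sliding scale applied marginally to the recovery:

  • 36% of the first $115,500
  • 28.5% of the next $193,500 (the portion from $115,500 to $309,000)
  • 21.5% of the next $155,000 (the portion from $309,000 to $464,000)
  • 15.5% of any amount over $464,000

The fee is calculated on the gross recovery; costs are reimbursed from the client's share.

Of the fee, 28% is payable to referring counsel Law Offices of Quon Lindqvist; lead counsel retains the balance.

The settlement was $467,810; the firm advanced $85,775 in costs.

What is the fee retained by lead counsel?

$94,063.00

Fee base is the gross recovery, $467,810; costs are reimbursed separately.
First $115,500 at 36% = $41,580.00
Next $193,500 at 28.5% = $55,147.50
Next $155,000 at 21.5% = $33,325.00
Remaining $3,810 at 15.5% = $590.55
Fee: $41,580.00 + $55,147.50 + $33,325.00 + $590.55 = $130,643.05
Referral share: 28% of $130,643.05 = $36,580.05; lead counsel retains $130,643.05 − $36,580.05 = $94,063.00.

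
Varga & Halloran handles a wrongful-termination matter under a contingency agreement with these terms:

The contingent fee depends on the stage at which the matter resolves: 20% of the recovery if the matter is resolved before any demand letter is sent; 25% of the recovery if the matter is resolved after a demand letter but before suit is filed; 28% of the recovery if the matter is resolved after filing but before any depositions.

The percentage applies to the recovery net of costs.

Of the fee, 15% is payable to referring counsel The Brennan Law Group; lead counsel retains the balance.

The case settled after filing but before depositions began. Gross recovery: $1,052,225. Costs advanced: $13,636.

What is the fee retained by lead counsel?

$247,184.18

Fee base (net of costs): $1,052,225 − $13,636 = $1,038,589
The matter settled after filing but before depositions began, so the 28% rate applies.
$1,038,589 × 28% = $290,804.92
Referral share: 15% of $290,804.92 = $43,620.74; lead counsel retains $290,804.92 − $43,620.74 = $247,184.18.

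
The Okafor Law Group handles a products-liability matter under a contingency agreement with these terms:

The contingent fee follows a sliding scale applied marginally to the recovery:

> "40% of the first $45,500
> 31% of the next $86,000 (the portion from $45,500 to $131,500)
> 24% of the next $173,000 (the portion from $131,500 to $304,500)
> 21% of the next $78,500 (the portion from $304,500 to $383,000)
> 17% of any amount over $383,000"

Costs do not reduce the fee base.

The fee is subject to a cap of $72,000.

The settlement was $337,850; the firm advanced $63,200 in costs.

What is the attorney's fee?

$72,000.00

Fee base is the gross recovery, $337,850; costs are reimbursed separately.
First $45,500 at 40% = $18,200.00
Next $86,000 at 31% = $26,660.00
Next $173,000 at 24% = $41,520.00
Remaining $33,350 at 21% = $7,003.50
Fee: $18,200.00 + $26,660.00 + $41,520.00 + $7,003.50 = $93,383.50
$93,383.50 exceeds the $72,000 cap, so the fee is capped at $72,000.00.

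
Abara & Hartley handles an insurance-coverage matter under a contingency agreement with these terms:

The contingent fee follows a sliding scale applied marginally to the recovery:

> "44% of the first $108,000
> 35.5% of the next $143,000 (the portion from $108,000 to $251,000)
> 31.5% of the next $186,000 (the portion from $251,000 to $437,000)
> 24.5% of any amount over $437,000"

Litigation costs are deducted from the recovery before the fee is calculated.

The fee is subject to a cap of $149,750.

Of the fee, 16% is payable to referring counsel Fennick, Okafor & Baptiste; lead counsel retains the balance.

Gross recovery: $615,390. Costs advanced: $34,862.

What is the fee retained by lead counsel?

$125,790.00

Fee base (net of costs): $615,390 − $34,862 = $580,528
First $108,000 at 44% = $47,520.00
Next $143,000 at 35.5% = $50,765.00
Next $186,000 at 31.5% = $58,590.00
Remaining $143,528 at 24.5% = $35,164.36
Fee: $47,520.00 + $50,765.00 + $58,590.00 + $35,164.36 = $192,039.36
$192,039.36 exceeds the $149,750 cap, so the fee is capped at $149,750.00.
Referral share: 16% of $149,750.00 = $23,960.00; lead counsel retains $149,750.00 − $23,960.00 = $125,790.00.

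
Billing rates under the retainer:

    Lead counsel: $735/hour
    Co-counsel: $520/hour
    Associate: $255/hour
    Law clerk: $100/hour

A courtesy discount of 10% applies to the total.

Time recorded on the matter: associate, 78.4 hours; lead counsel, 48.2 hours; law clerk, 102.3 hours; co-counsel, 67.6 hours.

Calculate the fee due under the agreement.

$90,720.90

Lead counsel: 48.2 × $735 = $35,427.00
Co-counsel: 67.6 × $520 = $35,152.00
Associate: 78.4 × $255 = $19,992.00
Law clerk: 102.3 × $100 = $10,230.00
Subtotal: $100,801.00
Less 10% discount: −$10,080.10
Total: $100,801.00 − $10,080.10 = $90,720.90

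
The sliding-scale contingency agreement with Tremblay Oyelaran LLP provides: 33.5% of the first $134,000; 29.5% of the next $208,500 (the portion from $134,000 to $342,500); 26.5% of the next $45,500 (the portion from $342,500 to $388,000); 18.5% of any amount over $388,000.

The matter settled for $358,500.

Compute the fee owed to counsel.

First $134,000 at 33.5% = $44,890.00
Next $208,500 at 29.5% = $61,507.50
Remaining $16,000 at 26.5% = $4,240.00
Fee: $44,890.00 + $61,507.50 + $4,240.00 = $110,637.50

$110,637.50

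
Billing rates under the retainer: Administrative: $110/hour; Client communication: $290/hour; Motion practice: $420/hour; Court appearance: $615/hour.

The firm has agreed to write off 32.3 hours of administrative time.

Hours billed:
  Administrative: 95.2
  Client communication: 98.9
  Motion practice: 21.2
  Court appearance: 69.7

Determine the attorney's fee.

$87,369.50

Administrative: 95.2 × $110 = $10,472.00
Client communication: 98.9 × $290 = $28,681.00
Motion practice: 21.2 × $420 = $8,904.00
Court appearance: 69.7 × $615 = $42,865.50
Subtotal: $90,922.50
Write-off: 32.3 × $110 = $3,553.00
Total: $90,922.50 − $3,553.00 = $87,369.50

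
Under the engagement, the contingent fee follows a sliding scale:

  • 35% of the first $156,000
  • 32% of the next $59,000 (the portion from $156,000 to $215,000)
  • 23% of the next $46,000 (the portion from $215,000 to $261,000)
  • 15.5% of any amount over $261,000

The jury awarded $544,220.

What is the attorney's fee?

First $156,000 at 35% = $54,600.00
Next $59,000 at 32% = $18,880.00
Next $46,000 at 23% = $10,580.00
Remaining $283,220 at 15.5% = $43,899.10
Fee: $54,600.00 + $18,880.00 + $10,580.00 + $43,899.10 = $127,959.10

$127,959.10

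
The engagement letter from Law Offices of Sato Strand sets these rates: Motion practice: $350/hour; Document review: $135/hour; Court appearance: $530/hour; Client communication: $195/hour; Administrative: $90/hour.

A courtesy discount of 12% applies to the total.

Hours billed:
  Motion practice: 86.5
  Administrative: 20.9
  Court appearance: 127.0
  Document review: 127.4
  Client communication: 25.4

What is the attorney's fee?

$107,023.84

Motion practice: 86.5 × $350 = $30,275.00
Document review: 127.4 × $135 = $17,199.00
Court appearance: 127.0 × $530 = $67,310.00
Client communication: 25.4 × $195 = $4,953.00
Administrative: 20.9 × $90 = $1,881.00
Subtotal: $121,618.00
Less 12% discount: −$14,594.16
Total: $121,618.00 − $14,594.16 = $107,023.84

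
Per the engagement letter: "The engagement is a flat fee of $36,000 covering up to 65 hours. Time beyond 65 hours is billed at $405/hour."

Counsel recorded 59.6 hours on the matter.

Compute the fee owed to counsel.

59.6 hours is within the 65-hour scope; only the flat fee applies.

$36,000.00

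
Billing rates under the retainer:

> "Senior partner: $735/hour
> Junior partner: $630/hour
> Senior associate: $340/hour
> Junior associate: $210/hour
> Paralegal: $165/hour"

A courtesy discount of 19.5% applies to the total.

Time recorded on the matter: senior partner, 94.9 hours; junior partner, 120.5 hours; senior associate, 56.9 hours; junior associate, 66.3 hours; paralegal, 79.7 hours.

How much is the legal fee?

$154,629.23

Senior partner: 94.9 × $735 = $69,751.50
Junior partner: 120.5 × $630 = $75,915.00
Senior associate: 56.9 × $340 = $19,346.00
Junior associate: 66.3 × $210 = $13,923.00
Paralegal: 79.7 × $165 = $13,150.50
Subtotal: $192,086.00
Less 19.5% discount: −$37,456.77
Total: $192,086.00 − $37,456.77 = $154,629.23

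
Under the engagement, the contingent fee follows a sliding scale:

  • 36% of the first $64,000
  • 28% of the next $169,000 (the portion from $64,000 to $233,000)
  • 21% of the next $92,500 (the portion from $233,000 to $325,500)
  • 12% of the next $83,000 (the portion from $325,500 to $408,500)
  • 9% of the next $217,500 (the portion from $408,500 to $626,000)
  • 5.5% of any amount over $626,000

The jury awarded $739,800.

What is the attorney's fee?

First $64,000 at 36% = $23,040.00
Next $169,000 at 28% = $47,320.00
Next $92,500 at 21% = $19,425.00
Next $83,000 at 12% = $9,960.00
Next $217,500 at 9% = $19,575.00
Remaining $113,800 at 5.5% = $6,259.00
Fee: $23,040.00 + $47,320.00 + $19,425.00 + $9,960.00 + $19,575.00 + $6,259.00 = $125,579.00

$125,579.00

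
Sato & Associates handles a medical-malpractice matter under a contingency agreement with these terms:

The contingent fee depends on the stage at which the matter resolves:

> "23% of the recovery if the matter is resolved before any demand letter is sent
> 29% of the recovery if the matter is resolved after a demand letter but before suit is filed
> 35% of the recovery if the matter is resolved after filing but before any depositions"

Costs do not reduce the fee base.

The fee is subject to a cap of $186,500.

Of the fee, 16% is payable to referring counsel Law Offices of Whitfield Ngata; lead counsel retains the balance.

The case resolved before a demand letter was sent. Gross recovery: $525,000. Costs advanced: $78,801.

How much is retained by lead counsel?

$101,430.00

Fee base is the gross recovery, $525,000; costs are reimbursed separately.
The matter resolved before a demand letter was sent, so the 23% rate applies.
$525,000 × 23% = $120,750.00
$120,750.00 is under the $186,500 cap.
Referral share: 16% of $120,750.00 = $19,320.00; lead counsel retains $120,750.00 − $19,320.00 = $101,430.00.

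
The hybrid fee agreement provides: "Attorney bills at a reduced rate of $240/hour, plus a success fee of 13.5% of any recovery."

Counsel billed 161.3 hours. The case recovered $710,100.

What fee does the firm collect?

$134,575.50

Hourly: 161.3 × $240 = $38,712.00
Success fee: 13.5% of $710,100 = $95,863.50
Total: $38,712.00 + $95,863.50 = $134,575.50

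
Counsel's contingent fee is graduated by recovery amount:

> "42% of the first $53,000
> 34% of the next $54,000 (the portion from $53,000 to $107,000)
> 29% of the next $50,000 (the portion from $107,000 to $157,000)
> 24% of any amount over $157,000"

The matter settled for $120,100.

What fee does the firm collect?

$44,419.00

First $53,000 at 42% = $22,260.00
Next $54,000 at 34% = $18,360.00
Remaining $13,100 at 29% = $3,799.00
Fee: $22,260.00 + $18,360.00 + $3,799.00 = $44,419.00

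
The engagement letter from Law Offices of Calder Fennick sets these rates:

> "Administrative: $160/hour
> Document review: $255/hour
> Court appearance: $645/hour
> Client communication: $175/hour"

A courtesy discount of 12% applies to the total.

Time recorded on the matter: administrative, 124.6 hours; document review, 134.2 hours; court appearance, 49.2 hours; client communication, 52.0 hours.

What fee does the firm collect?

Administrative: 124.6 × $160 = $19,936.00
Document review: 134.2 × $255 = $34,221.00
Court appearance: 49.2 × $645 = $31,734.00
Client communication: 52.0 × $175 = $9,100.00
Subtotal: $94,991.00
Less 12% discount: −$11,398.92
Total: $94,991.00 − $11,398.92 = $83,592.08

$83,592.08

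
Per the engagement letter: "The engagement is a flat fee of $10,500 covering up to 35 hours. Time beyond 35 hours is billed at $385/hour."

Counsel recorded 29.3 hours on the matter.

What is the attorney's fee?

29.3 hours is within the 35-hour scope; only the flat fee applies.

$10,500.00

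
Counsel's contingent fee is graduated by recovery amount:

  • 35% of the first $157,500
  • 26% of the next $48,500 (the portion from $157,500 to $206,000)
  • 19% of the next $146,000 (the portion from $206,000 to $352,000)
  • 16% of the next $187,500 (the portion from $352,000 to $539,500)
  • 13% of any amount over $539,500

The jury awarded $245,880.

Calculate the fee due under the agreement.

$75,312.20

First $157,500 at 35% = $55,125.00
Next $48,500 at 26% = $12,610.00
Remaining $39,880 at 19% = $7,577.20
Fee: $55,125.00 + $12,610.00 + $7,577.20 = $75,312.20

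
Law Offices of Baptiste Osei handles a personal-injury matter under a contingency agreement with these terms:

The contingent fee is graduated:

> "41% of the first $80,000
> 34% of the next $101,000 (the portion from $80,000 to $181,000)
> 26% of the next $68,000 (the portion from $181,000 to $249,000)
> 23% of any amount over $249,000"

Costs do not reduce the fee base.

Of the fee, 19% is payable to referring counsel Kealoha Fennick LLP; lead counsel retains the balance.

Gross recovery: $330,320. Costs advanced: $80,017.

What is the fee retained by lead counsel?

$83,854.12

Fee base is the gross recovery, $330,320; costs are reimbursed separately.
First $80,000 at 41% = $32,800.00
Next $101,000 at 34% = $34,340.00
Next $68,000 at 26% = $17,680.00
Remaining $81,320 at 23% = $18,703.60
Fee: $32,800.00 + $34,340.00 + $17,680.00 + $18,703.60 = $103,523.60
Referral share: 19% of $103,523.60 = $19,669.48; lead counsel retains $103,523.60 − $19,669.48 = $83,854.12.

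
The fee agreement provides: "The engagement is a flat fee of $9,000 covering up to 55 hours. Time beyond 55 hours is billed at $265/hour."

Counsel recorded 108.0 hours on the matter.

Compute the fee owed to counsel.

$23,045.00

Flat fee: $9,000.00
Excess hours: 108.0 − 55 = 53.0
Overrun: 53.0 × $265 = $14,045.00
Total: $9,000.00 + $14,045.00 = $23,045.00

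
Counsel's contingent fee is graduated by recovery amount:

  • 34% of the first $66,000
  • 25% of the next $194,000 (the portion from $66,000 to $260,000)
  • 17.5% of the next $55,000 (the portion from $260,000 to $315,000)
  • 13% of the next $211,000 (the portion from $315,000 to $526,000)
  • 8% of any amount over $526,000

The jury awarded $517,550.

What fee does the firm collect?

$106,896.50

First $66,000 at 34% = $22,440.00
Next $194,000 at 25% = $48,500.00
Next $55,000 at 17.5% = $9,625.00
Remaining $202,550 at 13% = $26,331.50
Fee: $22,440.00 + $48,500.00 + $9,625.00 + $26,331.50 = $106,896.50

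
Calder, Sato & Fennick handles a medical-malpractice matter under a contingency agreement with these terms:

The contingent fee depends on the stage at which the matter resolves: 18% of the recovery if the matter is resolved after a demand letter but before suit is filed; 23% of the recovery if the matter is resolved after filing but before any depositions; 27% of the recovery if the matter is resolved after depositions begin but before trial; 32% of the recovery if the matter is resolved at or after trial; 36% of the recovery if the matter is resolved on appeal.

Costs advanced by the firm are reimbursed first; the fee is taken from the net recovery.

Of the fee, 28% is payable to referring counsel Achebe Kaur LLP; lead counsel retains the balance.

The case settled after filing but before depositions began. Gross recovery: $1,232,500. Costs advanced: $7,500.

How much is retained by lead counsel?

$202,860.00

Fee base (net of costs): $1,232,500 − $7,500 = $1,225,000
The matter settled after filing but before depositions began, so the 23% rate applies.
$1,225,000 × 23% = $281,750.00
Referral share: 28% of $281,750.00 = $78,890.00; lead counsel retains $281,750.00 − $78,890.00 = $202,860.00.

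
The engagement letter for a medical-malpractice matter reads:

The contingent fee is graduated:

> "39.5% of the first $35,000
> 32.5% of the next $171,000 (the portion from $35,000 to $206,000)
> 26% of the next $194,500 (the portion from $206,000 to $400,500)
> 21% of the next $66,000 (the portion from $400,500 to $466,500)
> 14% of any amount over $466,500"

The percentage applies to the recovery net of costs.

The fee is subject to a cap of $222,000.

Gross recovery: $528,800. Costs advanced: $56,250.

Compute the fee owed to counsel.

Fee base (net of costs): $528,800 − $56,250 = $472,550
First $35,000 at 39.5% = $13,825.00
Next $171,000 at 32.5% = $55,575.00
Next $194,500 at 26% = $50,570.00
Next $66,000 at 21% = $13,860.00
Remaining $6,050 at 14% = $847.00
Fee: $13,825.00 + $55,575.00 + $50,570.00 + $13,860.00 + $847.00 = $134,677.00
$134,677.00 is under the $222,000 cap.

$134,677.00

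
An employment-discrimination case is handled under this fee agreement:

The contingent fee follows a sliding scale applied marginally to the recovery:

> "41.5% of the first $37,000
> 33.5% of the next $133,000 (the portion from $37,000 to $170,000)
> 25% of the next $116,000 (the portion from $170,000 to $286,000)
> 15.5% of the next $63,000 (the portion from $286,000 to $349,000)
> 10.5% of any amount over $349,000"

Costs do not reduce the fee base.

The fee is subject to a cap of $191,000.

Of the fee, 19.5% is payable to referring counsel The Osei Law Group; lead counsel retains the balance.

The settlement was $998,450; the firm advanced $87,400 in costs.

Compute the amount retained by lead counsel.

$134,328.14

Fee base is the gross recovery, $998,450; costs are reimbursed separately.
First $37,000 at 41.5% = $15,355.00
Next $133,000 at 33.5% = $44,555.00
Next $116,000 at 25% = $29,000.00
Next $63,000 at 15.5% = $9,765.00
Remaining $649,450 at 10.5% = $68,192.25
Fee: $15,355.00 + $44,555.00 + $29,000.00 + $9,765.00 + $68,192.25 = $166,867.25
$166,867.25 is under the $191,000 cap.
Referral share: 19.5% of $166,867.25 = $32,539.11; lead counsel retains $166,867.25 − $32,539.11 = $134,328.14.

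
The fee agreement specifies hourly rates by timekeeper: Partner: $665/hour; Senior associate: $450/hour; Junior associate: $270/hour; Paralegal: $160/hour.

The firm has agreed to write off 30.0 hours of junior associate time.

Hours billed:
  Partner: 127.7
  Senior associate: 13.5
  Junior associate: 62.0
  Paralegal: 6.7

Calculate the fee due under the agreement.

Partner: 127.7 × $665 = $84,920.50
Senior associate: 13.5 × $450 = $6,075.00
Junior associate: 62.0 × $270 = $16,740.00
Paralegal: 6.7 × $160 = $1,072.00
Subtotal: $108,807.50
Write-off: 30.0 × $270 = $8,100.00
Total: $108,807.50 − $8,100.00 = $100,707.50

$100,707.50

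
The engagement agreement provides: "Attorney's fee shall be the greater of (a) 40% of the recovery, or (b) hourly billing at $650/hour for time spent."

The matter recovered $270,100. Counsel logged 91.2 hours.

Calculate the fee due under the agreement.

$108,040.00

(a) 40% of $270,100 = $108,040.00
(b) 91.2 × $650 = $59,280.00
The greater is (a): $108,040.00.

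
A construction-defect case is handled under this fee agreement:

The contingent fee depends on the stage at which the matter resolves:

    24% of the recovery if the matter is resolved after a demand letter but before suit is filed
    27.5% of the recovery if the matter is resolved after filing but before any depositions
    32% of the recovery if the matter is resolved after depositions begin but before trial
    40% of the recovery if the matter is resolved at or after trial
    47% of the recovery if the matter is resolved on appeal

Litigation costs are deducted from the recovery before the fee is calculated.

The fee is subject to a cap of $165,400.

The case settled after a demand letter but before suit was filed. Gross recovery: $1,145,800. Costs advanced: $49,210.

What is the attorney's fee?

Fee base (net of costs): $1,145,800 − $49,210 = $1,096,590
The matter settled after a demand letter but before suit was filed, so the 24% rate applies.
$1,096,590 × 24% = $263,181.60
$263,181.60 exceeds the $165,400 cap, so the fee is capped at $165,400.00.

$165,400.00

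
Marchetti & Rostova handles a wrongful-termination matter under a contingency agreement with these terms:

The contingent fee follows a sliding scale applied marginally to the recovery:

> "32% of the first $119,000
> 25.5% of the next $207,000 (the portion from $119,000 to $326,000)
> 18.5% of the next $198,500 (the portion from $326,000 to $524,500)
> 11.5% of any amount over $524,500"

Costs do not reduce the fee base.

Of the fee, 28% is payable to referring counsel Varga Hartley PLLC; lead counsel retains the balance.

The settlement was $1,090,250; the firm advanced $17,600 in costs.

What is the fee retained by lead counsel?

$138,707.10

Fee base is the gross recovery, $1,090,250; costs are reimbursed separately.
First $119,000 at 32% = $38,080.00
Next $207,000 at 25.5% = $52,785.00
Next $198,500 at 18.5% = $36,722.50
Remaining $565,750 at 11.5% = $65,061.25
Fee: $38,080.00 + $52,785.00 + $36,722.50 + $65,061.25 = $192,648.75
Referral share: 28% of $192,648.75 = $53,941.65; lead counsel retains $192,648.75 − $53,941.65 = $138,707.10.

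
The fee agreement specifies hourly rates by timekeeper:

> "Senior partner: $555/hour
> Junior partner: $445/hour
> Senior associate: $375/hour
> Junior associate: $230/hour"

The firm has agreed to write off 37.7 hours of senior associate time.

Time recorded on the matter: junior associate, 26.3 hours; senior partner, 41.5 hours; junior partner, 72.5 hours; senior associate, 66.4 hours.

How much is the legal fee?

Senior partner: 41.5 × $555 = $23,032.50
Junior partner: 72.5 × $445 = $32,262.50
Senior associate: 66.4 × $375 = $24,900.00
Junior associate: 26.3 × $230 = $6,049.00
Subtotal: $86,244.00
Write-off: 37.7 × $375 = $14,137.50
Total: $86,244.00 − $14,137.50 = $72,106.50

$72,106.50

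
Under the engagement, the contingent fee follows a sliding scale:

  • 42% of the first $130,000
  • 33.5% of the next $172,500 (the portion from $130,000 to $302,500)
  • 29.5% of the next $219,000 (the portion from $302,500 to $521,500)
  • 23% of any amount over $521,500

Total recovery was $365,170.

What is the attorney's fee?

First $130,000 at 42% = $54,600.00
Next $172,500 at 33.5% = $57,787.50
Remaining $62,670 at 29.5% = $18,487.65
Fee: $54,600.00 + $57,787.50 + $18,487.65 = $130,875.15

$130,875.15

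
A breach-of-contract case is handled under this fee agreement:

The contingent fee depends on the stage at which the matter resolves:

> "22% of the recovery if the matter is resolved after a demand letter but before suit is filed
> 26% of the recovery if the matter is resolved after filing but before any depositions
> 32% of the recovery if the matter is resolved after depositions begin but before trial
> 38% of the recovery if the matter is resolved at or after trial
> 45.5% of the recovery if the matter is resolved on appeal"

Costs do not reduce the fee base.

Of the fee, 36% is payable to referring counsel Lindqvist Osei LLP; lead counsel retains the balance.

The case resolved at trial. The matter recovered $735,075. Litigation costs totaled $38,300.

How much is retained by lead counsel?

$178,770.24

Fee base is the gross recovery, $735,075; costs are reimbursed separately.
The matter resolved at trial, so the 38% rate applies.
$735,075 × 38% = $279,328.50
Referral share: 36% of $279,328.50 = $100,558.26; lead counsel retains $279,328.50 − $100,558.26 = $178,770.24.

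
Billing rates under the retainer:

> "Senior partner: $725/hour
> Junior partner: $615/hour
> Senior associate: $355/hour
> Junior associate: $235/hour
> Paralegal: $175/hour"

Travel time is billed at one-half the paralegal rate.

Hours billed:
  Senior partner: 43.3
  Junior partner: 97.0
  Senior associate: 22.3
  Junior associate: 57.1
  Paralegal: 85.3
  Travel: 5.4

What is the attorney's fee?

$127,782.50

Senior partner: 43.3 × $725 = $31,392.50
Junior partner: 97.0 × $615 = $59,655.00
Senior associate: 22.3 × $355 = $7,916.50
Junior associate: 57.1 × $235 = $13,418.50
Paralegal: 85.3 × $175 = $14,927.50
Subtotal: $31,392.50 + $59,655.00 + $7,916.50 + $13,418.50 + $14,927.50 = $127,310.00
Travel: 5.4 × ($175 ÷ 2) = 5.4 × $87.50 = $472.50
Total: $127,310.00 + $472.50 = $127,782.50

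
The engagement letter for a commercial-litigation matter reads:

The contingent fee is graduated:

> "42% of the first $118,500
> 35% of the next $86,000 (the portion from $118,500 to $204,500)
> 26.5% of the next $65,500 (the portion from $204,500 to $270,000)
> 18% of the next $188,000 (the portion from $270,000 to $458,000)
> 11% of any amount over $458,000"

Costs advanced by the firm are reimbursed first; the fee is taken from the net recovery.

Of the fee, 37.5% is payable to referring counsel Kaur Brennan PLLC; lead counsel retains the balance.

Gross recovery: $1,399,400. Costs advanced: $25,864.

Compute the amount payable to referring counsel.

$86,916.17

Fee base (net of costs): $1,399,400 − $25,864 = $1,373,536
First $118,500 at 42% = $49,770.00
Next $86,000 at 35% = $30,100.00
Next $65,500 at 26.5% = $17,357.50
Next $188,000 at 18% = $33,840.00
Remaining $915,536 at 11% = $100,708.96
Fee: $49,770.00 + $30,100.00 + $17,357.50 + $33,840.00 + $100,708.96 = $231,776.46
Referral share: 37.5% of $231,776.46 = $86,916.17; lead counsel retains $231,776.46 − $86,916.17 = $144,860.29.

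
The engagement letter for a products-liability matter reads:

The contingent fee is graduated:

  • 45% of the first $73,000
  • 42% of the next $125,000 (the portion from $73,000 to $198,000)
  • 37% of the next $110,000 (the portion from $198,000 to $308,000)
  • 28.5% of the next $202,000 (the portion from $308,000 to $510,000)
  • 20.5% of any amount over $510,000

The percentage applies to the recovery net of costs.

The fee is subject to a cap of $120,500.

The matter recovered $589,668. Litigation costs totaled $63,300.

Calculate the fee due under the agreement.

$120,500.00

Fee base (net of costs): $589,668 − $63,300 = $526,368
First $73,000 at 45% = $32,850.00
Next $125,000 at 42% = $52,500.00
Next $110,000 at 37% = $40,700.00
Next $202,000 at 28.5% = $57,570.00
Remaining $16,368 at 20.5% = $3,355.44
Fee: $32,850.00 + $52,500.00 + $40,700.00 + $57,570.00 + $3,355.44 = $186,975.44
$186,975.44 exceeds the $120,500 cap, so the fee is capped at $120,500.00.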